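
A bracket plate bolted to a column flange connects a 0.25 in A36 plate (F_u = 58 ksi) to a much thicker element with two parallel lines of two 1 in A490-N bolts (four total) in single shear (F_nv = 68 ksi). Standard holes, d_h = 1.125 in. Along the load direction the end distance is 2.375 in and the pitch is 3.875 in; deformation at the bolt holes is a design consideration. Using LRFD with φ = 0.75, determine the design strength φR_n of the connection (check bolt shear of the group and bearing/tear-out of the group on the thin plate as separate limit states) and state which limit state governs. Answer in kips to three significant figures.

99.5 kips (bearing governs)

Bolt shear: A_b = π·1²/4 = 0.7854 in²; R_n = 68 × 0.7854 × 4 × 1 = 213.6 kips → 0.75 × 213.6 = 160 kips.
Bearing (1.2 l_c t F_u ≤ 2.4 d t F_u): upper limit = 2.4·1·0.25·58 = 34.8 kips.
  Edge l_c = 2.375 − 1.125/2 = 1.812 → r_n = 31.54 kips; interior l_c = 3.875 − 1.125 = 2.75 → r_n = 34.8 kips.
  R_n,bearing = 2·31.54 + 2·34.8 = 132.7 kips → 0.75 × 132.7 = 99.5 kips.
Bearing governs: 99.5 kips.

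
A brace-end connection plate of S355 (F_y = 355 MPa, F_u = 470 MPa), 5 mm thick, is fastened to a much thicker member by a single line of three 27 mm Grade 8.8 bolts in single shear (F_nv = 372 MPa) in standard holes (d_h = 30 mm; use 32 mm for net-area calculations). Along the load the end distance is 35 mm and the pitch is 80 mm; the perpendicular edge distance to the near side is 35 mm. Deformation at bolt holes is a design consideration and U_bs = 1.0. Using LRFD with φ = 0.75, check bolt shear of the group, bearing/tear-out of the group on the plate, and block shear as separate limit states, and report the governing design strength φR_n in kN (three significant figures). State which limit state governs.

155 kN (block shear governs)

Bolt shear: A_b = π·27²/4 = 572.6 mm²; R_n = 372 × 572.6 × 3 × 1 / 1000 = 639 kN → 0.75 × 639 = 479 kN.
Bearing: edge l_c = 20, r_n = 56.4 kN; interior l_c = 50, r_n = 141 kN; R_n = 56.4 + 2·141 = 338.4 kN → 254 kN.
Block shear: A_gv = 975, A_nv = 575, A_nt = 95 mm²; R_n = min(0.6F_uA_nv, 0.6F_yA_gv) + U_bs·F_u·A_nt = 206.8 kN → 155 kN.
Block shear governs: 155 kN.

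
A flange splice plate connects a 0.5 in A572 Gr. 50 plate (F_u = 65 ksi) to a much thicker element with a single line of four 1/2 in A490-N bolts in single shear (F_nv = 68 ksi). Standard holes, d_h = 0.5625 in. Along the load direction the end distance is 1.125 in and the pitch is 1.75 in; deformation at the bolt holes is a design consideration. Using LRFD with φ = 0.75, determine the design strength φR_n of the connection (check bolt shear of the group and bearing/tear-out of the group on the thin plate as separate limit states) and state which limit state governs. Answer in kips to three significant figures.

40.1 kips (bolt shear governs)

Bolt shear: A_b = π·0.5²/4 = 0.1963 in²; R_n = 68 × 0.1963 × 4 × 1 = 53.41 kips → 0.75 × 53.41 = 40.1 kips.
Bearing (1.2 l_c t F_u ≤ 2.4 d t F_u): upper limit = 2.4·0.5·0.5·65 = 39 kips.
  Edge l_c = 1.125 − 0.5625/2 = 0.8438 → r_n = 32.91 kips; interior l_c = 1.75 − 0.5625 = 1.188 → r_n = 39 kips.
  R_n,bearing = 1·32.91 + 3·39 = 149.9 kips → 0.75 × 149.9 = 112 kips.
Bolt shear governs: 40.1 kips.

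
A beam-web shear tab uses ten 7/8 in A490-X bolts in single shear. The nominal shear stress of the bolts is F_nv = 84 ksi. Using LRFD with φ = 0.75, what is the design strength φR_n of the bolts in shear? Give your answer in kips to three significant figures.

A_b = π × 0.875² / 4 = 0.6013 in².
R_n = F_nv · A_b · n · n_s = 84 × 0.6013 × 10 × 1 = 505.1 kips.
Design strength φR_n = 0.75 × 505.1 = 379 kips.

379 kips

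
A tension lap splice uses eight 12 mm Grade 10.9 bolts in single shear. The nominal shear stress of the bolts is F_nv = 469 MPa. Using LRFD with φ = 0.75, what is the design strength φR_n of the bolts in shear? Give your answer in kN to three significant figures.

A_b = π × 12² / 4 = 113.1 mm².
R_n = F_nv · A_b · n · n_s = 469 × 113.1 × 8 × 1 / 1000 = 424.3 kN.
Design strength φR_n = 0.75 × 424.3 = 318 kN.

318 kN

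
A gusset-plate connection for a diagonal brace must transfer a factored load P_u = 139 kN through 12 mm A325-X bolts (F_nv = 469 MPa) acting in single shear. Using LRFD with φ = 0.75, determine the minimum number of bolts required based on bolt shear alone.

A_b = π·12²/4 = 113.1 mm².
Per-bolt design strength φR_n = 0.75 × 469 × 113.1 × 1 / 1000 = 39.78 kN.
n ≥ 139 / 39.78 = 3.494 → use 4 bolts.

4 bolts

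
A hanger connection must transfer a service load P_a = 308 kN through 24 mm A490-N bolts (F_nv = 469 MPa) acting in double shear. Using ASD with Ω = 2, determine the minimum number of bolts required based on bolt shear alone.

2 bolts

A_b = π·24²/4 = 452.4 mm².
Per-bolt allowable strength R_n/Ω = 469 × 452.4 × 2 / 1000 / 2 = 212.2 kN.
n ≥ 308 / 212.2 = 1.452 → use 2 bolts.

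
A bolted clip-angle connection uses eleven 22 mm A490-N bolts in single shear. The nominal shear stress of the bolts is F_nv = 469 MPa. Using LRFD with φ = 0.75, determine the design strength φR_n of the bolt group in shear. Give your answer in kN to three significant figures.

A_b = π × 22² / 4 = 380.1 mm².
R_n = F_nv · A_b · n · n_s = 469 × 380.1 × 11 × 1 / 1000 = 1961 kN.
Design strength φR_n = 0.75 × 1961 = 1470 kN.

1470 kN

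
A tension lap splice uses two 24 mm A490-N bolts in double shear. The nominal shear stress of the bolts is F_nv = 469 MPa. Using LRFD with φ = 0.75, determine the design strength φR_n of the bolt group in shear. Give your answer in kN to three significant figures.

A_b = π × 24² / 4 = 452.4 mm².
R_n = F_nv · A_b · n · n_s = 469 × 452.4 × 2 × 2 / 1000 = 848.7 kN.
Design strength φR_n = 0.75 × 848.7 = 637 kN.

637 kN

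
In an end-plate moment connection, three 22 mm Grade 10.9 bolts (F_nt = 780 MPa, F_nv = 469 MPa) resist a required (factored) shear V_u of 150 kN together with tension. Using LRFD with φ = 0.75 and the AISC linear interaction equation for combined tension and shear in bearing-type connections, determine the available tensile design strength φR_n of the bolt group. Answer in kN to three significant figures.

A_b = π·22²/4 = 380.1 mm²; f_rv = 150 × 1000 / (3 × 380.1) = 131.5 MPa.
F'_nt = 1.3 F_nt − (F_nt / φF_nv) f_rv = 1.3·780 − (780/(0.75·469))·131.5 = 722.3 MPa, capped at F_nt → F'_nt = 722.3 MPa.
R_n = F'_nt · A_b · n = 722.3 × 380.1 × 3 / 1000 = 823.7 kN.
Design strength φR_n = 0.75 × 823.7 = 618 kN.

618 kN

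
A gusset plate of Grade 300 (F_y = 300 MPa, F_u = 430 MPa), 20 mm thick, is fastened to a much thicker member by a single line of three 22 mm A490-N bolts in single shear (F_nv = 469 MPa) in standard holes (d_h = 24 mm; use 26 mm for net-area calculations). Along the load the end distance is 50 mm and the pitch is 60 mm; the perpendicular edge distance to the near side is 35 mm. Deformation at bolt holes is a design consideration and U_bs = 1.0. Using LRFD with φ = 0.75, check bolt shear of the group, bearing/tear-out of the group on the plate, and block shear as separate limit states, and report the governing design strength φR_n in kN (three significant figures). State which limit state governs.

401 kN (bolt shear governs)

Bolt shear: A_b = π·22²/4 = 380.1 mm²; R_n = 469 × 380.1 × 3 × 1 / 1000 = 534.8 kN → 0.75 × 534.8 = 401 kN.
Bearing: edge l_c = 38, r_n = 392.2 kN; interior l_c = 36, r_n = 371.5 kN; R_n = 392.2 + 2·371.5 = 1135 kN → 851 kN.
Block shear: A_gv = 3400, A_nv = 2100, A_nt = 440 mm²; R_n = min(0.6F_uA_nv, 0.6F_yA_gv) + U_bs·F_u·A_nt = 731 kN → 548 kN.
Bolt shear governs: 401 kN.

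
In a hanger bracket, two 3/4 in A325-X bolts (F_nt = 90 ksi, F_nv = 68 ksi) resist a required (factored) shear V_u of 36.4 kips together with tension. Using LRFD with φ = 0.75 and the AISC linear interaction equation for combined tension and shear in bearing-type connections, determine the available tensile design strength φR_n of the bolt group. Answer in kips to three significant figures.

29.4 kips

A_b = π·0.75²/4 = 0.4418 in²; f_rv = 36.4 / (2 × 0.4418) = 41.2 ksi.
F'_nt = 1.3 F_nt − (F_nt / φF_nv) f_rv = 1.3·90 − (90/(0.75·68))·41.2 = 44.3 ksi, capped at F_nt → F'_nt = 44.3 ksi.
R_n = F'_nt · A_b · n = 44.3 × 0.4418 × 2 = 39.14 kips.
Design strength φR_n = 0.75 × 39.14 = 29.4 kips.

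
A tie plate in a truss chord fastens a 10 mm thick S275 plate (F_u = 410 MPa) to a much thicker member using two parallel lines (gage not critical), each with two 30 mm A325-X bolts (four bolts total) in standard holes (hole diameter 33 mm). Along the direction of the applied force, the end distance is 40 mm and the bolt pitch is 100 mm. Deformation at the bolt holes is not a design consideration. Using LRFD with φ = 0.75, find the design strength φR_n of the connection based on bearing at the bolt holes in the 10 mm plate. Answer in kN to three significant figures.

770 kN

Per bolt r_n = 1.5 l_c t F_u ≤ 3.0 d t F_u; upper limit = 3.0 × 30 × 10 × 410 / 1000 = 369 kN.
Edge bolt: l_c = 40 − 33/2 = 23.5 mm → 1.5 × 23.5 × 10 × 410 / 1000 = 144.5 → r_n = 144.5 kN.
Interior bolts: l_c = 100 − 33 = 67 mm → 1.5 × 67 × 10 × 410 / 1000 = 412.1 → r_n = 369 kN.
R_n = 2 × 144.5 + 2 × 369 = 1027 kN.
Design strength φR_n = 0.75 × 1027 = 770 kN.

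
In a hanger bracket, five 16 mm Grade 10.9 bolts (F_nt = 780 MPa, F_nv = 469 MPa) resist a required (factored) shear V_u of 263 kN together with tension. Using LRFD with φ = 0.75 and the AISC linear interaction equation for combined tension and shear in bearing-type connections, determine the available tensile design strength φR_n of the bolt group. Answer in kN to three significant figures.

327 kN

A_b = π·16²/4 = 201.1 mm²; f_rv = 263 × 1000 / (5 × 201.1) = 261.6 MPa.
F'_nt = 1.3 F_nt − (F_nt / φF_nv) f_rv = 1.3·780 − (780/(0.75·469))·261.6 = 433.9 MPa, capped at F_nt → F'_nt = 433.9 MPa.
R_n = F'_nt · A_b · n = 433.9 × 201.1 × 5 / 1000 = 436.2 kN.
Design strength φR_n = 0.75 × 436.2 = 327 kN.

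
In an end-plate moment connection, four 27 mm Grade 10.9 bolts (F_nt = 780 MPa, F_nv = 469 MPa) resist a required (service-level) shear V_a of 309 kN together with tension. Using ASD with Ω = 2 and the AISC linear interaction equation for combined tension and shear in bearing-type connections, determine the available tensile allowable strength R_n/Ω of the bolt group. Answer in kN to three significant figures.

647 kN

A_b = π·27²/4 = 572.6 mm²; f_rv = 309 × 1000 / (4 × 572.6) = 134.9 MPa.
F'_nt = 1.3 F_nt − (Ω F_nt / F_nv) f_rv = 1.3·780 − (2·780/469)·134.9 = 565.2 MPa, capped at F_nt → F'_nt = 565.2 MPa.
R_n = F'_nt · A_b · n = 565.2 × 572.6 × 4 / 1000 = 1294 kN.
Allowable strength R_n/Ω = 1294 / 2 = 647 kN.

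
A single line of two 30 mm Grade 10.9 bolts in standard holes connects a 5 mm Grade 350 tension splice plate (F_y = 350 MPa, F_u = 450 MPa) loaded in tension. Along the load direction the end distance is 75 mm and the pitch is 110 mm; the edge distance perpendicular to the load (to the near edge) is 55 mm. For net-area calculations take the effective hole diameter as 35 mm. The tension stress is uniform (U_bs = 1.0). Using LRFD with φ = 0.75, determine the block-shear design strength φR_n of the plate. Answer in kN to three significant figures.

Shear plane L_v = 75 + 1·110 = 185 mm; A_gv = 185 × 5 = 925 mm².
A_nv = (185 − 1.5·35) × 5 = 662.5 mm².
A_nt = (55 − 0.5·35) × 5 = 187.5 mm².
0.6 F_u A_nv = 178.9 kN; 0.6 F_y A_gv = 194.2 kN → shear rupture governs the shear term.
R_n = 178.9 + 1.0 × 450 × 187.5 / 1000 = 263.2 kN.
Design strength φR_n = 0.75 × 263.2 = 197 kN.

197 kN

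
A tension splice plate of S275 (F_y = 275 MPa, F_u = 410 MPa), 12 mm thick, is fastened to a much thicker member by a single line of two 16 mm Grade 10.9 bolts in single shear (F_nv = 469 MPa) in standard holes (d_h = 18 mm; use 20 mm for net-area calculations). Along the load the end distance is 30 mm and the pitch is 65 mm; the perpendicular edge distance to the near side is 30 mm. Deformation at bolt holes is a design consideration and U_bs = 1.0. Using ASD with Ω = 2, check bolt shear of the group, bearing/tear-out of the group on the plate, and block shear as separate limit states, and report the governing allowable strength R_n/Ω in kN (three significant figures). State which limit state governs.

94.3 kN (bolt shear governs)

Bolt shear: A_b = π·16²/4 = 201.1 mm²; R_n = 469 × 201.1 × 2 × 1 / 1000 = 188.6 kN → 188.6 / 2 = 94.3 kN.
Bearing: edge l_c = 21, r_n = 124 kN; interior l_c = 47, r_n = 188.9 kN; R_n = 124 + 1·188.9 = 312.9 kN → 156 kN.
Block shear: A_gv = 1140, A_nv = 780, A_nt = 240 mm²; R_n = min(0.6F_uA_nv, 0.6F_yA_gv) + U_bs·F_u·A_nt = 286.5 kN → 143 kN.
Bolt shear governs: 94.3 kN.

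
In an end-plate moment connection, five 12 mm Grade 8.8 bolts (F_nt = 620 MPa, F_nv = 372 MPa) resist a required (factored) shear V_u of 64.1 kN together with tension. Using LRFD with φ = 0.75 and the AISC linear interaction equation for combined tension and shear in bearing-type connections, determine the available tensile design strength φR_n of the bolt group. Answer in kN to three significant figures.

A_b = π·12²/4 = 113.1 mm²; f_rv = 64.1 × 1000 / (5 × 113.1) = 113.4 MPa.
F'_nt = 1.3 F_nt − (F_nt / φF_nv) f_rv = 1.3·620 − (620/(0.75·372))·113.4 = 554.1 MPa, capped at F_nt → F'_nt = 554.1 MPa.
R_n = F'_nt · A_b · n = 554.1 × 113.1 × 5 / 1000 = 313.3 kN.
Design strength φR_n = 0.75 × 313.3 = 235 kN.

235 kN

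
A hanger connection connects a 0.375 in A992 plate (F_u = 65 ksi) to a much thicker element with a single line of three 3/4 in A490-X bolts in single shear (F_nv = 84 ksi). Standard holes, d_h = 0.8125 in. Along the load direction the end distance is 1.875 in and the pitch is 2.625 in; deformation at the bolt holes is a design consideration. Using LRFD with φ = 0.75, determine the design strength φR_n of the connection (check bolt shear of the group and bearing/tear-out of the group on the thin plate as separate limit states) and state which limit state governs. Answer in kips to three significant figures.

83.5 kips (bolt shear governs)

Bolt shear: A_b = π·0.75²/4 = 0.4418 in²; R_n = 84 × 0.4418 × 3 × 1 = 111.3 kips → 0.75 × 111.3 = 83.5 kips.
Bearing (1.2 l_c t F_u ≤ 2.4 d t F_u): upper limit = 2.4·0.75·0.375·65 = 43.87 kips.
  Edge l_c = 1.875 − 0.8125/2 = 1.469 → r_n = 42.96 kips; interior l_c = 2.625 − 0.8125 = 1.812 → r_n = 43.87 kips.
  R_n,bearing = 1·42.96 + 2·43.87 = 130.7 kips → 0.75 × 130.7 = 98 kips.
Bolt shear governs: 83.5 kips.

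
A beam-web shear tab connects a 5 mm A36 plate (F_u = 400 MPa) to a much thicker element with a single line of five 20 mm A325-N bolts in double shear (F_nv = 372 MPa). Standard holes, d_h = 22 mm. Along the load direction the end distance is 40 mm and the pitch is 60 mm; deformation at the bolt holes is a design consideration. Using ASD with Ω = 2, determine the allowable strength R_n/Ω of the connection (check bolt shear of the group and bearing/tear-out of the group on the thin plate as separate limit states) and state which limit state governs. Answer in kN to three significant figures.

Bolt shear: A_b = π·20²/4 = 314.2 mm²; R_n = 372 × 314.2 × 5 × 2 / 1000 = 1169 kN → 1169 / 2 = 584 kN.
Bearing (1.2 l_c t F_u ≤ 2.4 d t F_u): upper limit = 2.4·20·5·400 / 1000 = 96 kN.
  Edge l_c = 40 − 22/2 = 29 → r_n = 69.6 kN; interior l_c = 60 − 22 = 38 → r_n = 91.2 kN.
  R_n,bearing = 1·69.6 + 4·91.2 = 434.4 kN → 434.4 / 2 = 217 kN.
Bearing governs: 217 kN.

217 kN (bearing governs)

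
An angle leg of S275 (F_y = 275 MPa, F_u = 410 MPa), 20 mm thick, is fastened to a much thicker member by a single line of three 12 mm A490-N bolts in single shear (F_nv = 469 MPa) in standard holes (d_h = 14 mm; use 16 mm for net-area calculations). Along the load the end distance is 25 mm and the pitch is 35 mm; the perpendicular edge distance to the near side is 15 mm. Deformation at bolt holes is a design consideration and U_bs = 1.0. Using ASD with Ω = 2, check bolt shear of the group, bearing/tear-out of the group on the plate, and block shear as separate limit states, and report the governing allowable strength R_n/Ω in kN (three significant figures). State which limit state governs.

79.6 kN (bolt shear governs)

Bolt shear: A_b = π·12²/4 = 113.1 mm²; R_n = 469 × 113.1 × 3 × 1 / 1000 = 159.1 kN → 159.1 / 2 = 79.6 kN.
Bearing: edge l_c = 18, r_n = 177.1 kN; interior l_c = 21, r_n = 206.6 kN; R_n = 177.1 + 2·206.6 = 590.4 kN → 295 kN.
Block shear: A_gv = 1900, A_nv = 1100, A_nt = 140 mm²; R_n = min(0.6F_uA_nv, 0.6F_yA_gv) + U_bs·F_u·A_nt = 328 kN → 164 kN.
Bolt shear governs: 79.6 kN.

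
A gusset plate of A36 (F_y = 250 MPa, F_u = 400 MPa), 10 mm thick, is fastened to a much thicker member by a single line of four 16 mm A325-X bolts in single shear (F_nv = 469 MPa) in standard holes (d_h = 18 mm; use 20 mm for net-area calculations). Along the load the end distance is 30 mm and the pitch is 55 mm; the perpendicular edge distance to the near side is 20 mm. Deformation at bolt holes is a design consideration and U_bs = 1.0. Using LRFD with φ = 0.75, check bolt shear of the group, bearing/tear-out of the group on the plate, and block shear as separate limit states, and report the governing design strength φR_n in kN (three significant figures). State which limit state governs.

249 kN (block shear governs)

Bolt shear: A_b = π·16²/4 = 201.1 mm²; R_n = 469 × 201.1 × 4 × 1 / 1000 = 377.2 kN → 0.75 × 377.2 = 283 kN.
Bearing: edge l_c = 21, r_n = 100.8 kN; interior l_c = 37, r_n = 153.6 kN; R_n = 100.8 + 3·153.6 = 561.6 kN → 421 kN.
Block shear: A_gv = 1950, A_nv = 1250, A_nt = 100 mm²; R_n = min(0.6F_uA_nv, 0.6F_yA_gv) + U_bs·F_u·A_nt = 332.5 kN → 249 kN.
Block shear governs: 249 kN.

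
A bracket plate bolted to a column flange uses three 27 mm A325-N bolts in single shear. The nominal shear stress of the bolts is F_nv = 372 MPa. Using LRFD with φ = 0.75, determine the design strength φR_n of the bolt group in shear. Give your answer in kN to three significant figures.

479 kN

A_b = π × 27² / 4 = 572.6 mm².
R_n = F_nv · A_b · n · n_s = 372 × 572.6 × 3 × 1 / 1000 = 639 kN.
Design strength φR_n = 0.75 × 639 = 479 kN.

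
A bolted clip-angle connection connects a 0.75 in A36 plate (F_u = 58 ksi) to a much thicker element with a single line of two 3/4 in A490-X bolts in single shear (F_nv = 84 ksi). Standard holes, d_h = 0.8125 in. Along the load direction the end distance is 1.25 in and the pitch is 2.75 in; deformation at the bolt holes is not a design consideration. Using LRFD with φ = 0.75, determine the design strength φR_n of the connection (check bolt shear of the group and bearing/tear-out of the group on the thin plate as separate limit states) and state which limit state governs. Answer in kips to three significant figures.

Bolt shear: A_b = π·0.75²/4 = 0.4418 in²; R_n = 84 × 0.4418 × 2 × 1 = 74.22 kips → 0.75 × 74.22 = 55.7 kips.
Bearing (1.5 l_c t F_u ≤ 3.0 d t F_u): upper limit = 3.0·0.75·0.75·58 = 97.88 kips.
  Edge l_c = 1.25 − 0.8125/2 = 0.8438 → r_n = 55.05 kips; interior l_c = 2.75 − 0.8125 = 1.938 → r_n = 97.88 kips.
  R_n,bearing = 1·55.05 + 1·97.88 = 152.9 kips → 0.75 × 152.9 = 115 kips.
Bolt shear governs: 55.7 kips.

55.7 kips (bolt shear governs)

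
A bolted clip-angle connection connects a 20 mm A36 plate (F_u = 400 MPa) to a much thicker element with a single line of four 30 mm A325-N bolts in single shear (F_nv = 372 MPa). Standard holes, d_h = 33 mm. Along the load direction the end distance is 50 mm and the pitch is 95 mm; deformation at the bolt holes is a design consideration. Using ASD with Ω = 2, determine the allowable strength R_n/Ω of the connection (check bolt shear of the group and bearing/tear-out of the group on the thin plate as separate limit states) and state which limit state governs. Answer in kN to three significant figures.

526 kN (bolt shear governs)

Bolt shear: A_b = π·30²/4 = 706.9 mm²; R_n = 372 × 706.9 × 4 × 1 / 1000 = 1052 kN → 1052 / 2 = 526 kN.
Bearing (1.2 l_c t F_u ≤ 2.4 d t F_u): upper limit = 2.4·30·20·400 / 1000 = 576 kN.
  Edge l_c = 50 − 33/2 = 33.5 → r_n = 321.6 kN; interior l_c = 95 − 33 = 62 → r_n = 576 kN.
  R_n,bearing = 1·321.6 + 3·576 = 2050 kN → 2050 / 2 = 1020 kN.
Bolt shear governs: 526 kN.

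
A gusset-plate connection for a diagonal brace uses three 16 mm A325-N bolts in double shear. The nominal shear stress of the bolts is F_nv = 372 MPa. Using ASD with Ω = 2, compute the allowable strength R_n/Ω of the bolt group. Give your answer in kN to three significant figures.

A_b = π × 16² / 4 = 201.1 mm².
R_n = F_nv · A_b · n · n_s = 372 × 201.1 × 3 × 2 / 1000 = 448.8 kN.
Allowable strength R_n/Ω = 448.8 / 2 = 224 kN.

224 kN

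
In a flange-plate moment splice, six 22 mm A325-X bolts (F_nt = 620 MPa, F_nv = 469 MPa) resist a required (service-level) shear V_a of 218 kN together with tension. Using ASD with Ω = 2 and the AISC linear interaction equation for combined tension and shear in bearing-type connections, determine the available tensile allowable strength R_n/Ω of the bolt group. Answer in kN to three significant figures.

A_b = π·22²/4 = 380.1 mm²; f_rv = 218 × 1000 / (6 × 380.1) = 95.58 MPa.
F'_nt = 1.3 F_nt − (Ω F_nt / F_nv) f_rv = 1.3·620 − (2·620/469)·95.58 = 553.3 MPa, capped at F_nt → F'_nt = 553.3 MPa.
R_n = F'_nt · A_b · n = 553.3 × 380.1 × 6 / 1000 = 1262 kN.
Allowable strength R_n/Ω = 1262 / 2 = 631 kN.

631 kN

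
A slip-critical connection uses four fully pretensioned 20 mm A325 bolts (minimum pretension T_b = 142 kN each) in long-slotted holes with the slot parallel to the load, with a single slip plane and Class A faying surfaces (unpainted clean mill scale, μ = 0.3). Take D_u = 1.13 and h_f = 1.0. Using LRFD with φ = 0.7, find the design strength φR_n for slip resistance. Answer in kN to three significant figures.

135 kN

R_n = μ · D_u · h_f · T_b · n_s · n_b = 0.3 × 1.13 × 1.0 × 142 × 1 × 4 = 192.6 kN.
Design strength φR_n = 0.7 × 192.6 = 135 kN.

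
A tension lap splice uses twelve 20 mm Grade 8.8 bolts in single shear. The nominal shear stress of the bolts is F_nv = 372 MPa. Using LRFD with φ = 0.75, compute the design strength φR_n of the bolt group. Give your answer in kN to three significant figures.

A_b = π × 20² / 4 = 314.2 mm².
R_n = F_nv · A_b · n · n_s = 372 × 314.2 × 12 × 1 / 1000 = 1402 kN.
Design strength φR_n = 0.75 × 1402 = 1050 kN.

1050 kN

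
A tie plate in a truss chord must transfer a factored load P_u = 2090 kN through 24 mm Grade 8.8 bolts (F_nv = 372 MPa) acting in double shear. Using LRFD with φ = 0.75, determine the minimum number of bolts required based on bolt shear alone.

9 bolts

A_b = π·24²/4 = 452.4 mm².
Per-bolt design strength φR_n = 0.75 × 372 × 452.4 × 2 / 1000 = 252.4 kN.
n ≥ 2090 / 252.4 = 8.279 → use 9 bolts.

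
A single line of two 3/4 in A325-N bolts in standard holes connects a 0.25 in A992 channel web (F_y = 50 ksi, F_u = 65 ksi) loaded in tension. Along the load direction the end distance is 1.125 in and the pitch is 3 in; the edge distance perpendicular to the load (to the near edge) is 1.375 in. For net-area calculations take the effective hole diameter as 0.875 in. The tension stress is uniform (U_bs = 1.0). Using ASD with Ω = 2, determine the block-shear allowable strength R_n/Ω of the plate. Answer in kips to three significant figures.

Shear plane L_v = 1.125 + 1·3 = 4.125 in; A_gv = 4.125 × 0.25 = 1.031 in².
A_nv = (4.125 − 1.5·0.875) × 0.25 = 0.7031 in².
A_nt = (1.375 − 0.5·0.875) × 0.25 = 0.2344 in².
0.6 F_u A_nv = 27.42 kips; 0.6 F_y A_gv = 30.94 kips → shear rupture governs the shear term.
R_n = 27.42 + 1.0 × 65 × 0.2344 = 42.66 kips.
Allowable strength R_n/Ω = 42.66 / 2 = 21.3 kips.

21.3 kips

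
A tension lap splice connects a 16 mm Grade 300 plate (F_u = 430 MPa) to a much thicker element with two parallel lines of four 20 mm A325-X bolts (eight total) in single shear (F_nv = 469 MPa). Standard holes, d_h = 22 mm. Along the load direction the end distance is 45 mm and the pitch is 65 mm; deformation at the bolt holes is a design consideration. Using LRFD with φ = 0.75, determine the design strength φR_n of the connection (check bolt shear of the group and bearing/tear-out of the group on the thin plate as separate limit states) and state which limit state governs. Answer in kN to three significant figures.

884 kN (bolt shear governs)

Bolt shear: A_b = π·20²/4 = 314.2 mm²; R_n = 469 × 314.2 × 8 × 1 / 1000 = 1179 kN → 0.75 × 1179 = 884 kN.
Bearing (1.2 l_c t F_u ≤ 2.4 d t F_u): upper limit = 2.4·20·16·430 / 1000 = 330.2 kN.
  Edge l_c = 45 − 22/2 = 34 → r_n = 280.7 kN; interior l_c = 65 − 22 = 43 → r_n = 330.2 kN.
  R_n,bearing = 2·280.7 + 6·330.2 = 2543 kN → 0.75 × 2543 = 1910 kN.
Bolt shear governs: 884 kN.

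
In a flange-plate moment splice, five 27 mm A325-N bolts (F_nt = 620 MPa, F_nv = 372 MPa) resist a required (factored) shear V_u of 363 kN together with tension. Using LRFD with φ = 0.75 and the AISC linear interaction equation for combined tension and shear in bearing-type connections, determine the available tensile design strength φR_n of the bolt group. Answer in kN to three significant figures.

A_b = π·27²/4 = 572.6 mm²; f_rv = 363 × 1000 / (5 × 572.6) = 126.8 MPa.
F'_nt = 1.3 F_nt − (F_nt / φF_nv) f_rv = 1.3·620 − (620/(0.75·372))·126.8 = 524.2 MPa, capped at F_nt → F'_nt = 524.2 MPa.
R_n = F'_nt · A_b · n = 524.2 × 572.6 × 5 / 1000 = 1501 kN.
Design strength φR_n = 0.75 × 1501 = 1130 kN.

1130 kN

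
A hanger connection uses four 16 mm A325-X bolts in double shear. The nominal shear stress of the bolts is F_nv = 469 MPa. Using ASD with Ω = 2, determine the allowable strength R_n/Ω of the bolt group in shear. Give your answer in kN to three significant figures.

377 kN

A_b = π × 16² / 4 = 201.1 mm².
R_n = F_nv · A_b · n · n_s = 469 × 201.1 × 4 × 2 / 1000 = 754.4 kN.
Allowable strength R_n/Ω = 754.4 / 2 = 377 kN.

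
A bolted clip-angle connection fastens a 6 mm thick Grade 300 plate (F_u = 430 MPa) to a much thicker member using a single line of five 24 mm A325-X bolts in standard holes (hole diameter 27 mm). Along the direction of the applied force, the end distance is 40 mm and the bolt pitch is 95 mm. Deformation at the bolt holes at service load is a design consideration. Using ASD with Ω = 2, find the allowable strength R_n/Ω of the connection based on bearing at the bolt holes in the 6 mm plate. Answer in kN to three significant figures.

338 kN

Per bolt r_n = 1.2 l_c t F_u ≤ 2.4 d t F_u; upper limit = 2.4 × 24 × 6 × 430 / 1000 = 148.6 kN.
Edge bolt: l_c = 40 − 27/2 = 26.5 mm → 1.2 × 26.5 × 6 × 430 / 1000 = 82.04 → r_n = 82.04 kN.
Interior bolts: l_c = 95 − 27 = 68 mm → 1.2 × 68 × 6 × 430 / 1000 = 210.5 → r_n = 148.6 kN.
R_n = 1 × 82.04 + 4 × 148.6 = 676.5 kN.
Allowable strength R_n/Ω = 676.5 / 2 = 338 kN.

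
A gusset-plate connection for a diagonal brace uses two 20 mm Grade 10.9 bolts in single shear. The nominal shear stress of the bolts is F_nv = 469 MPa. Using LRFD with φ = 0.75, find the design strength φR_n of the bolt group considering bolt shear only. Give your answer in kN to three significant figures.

221 kN

A_b = π × 20² / 4 = 314.2 mm².
R_n = F_nv · A_b · n · n_s = 469 × 314.2 × 2 × 1 / 1000 = 294.7 kN.
Design strength φR_n = 0.75 × 294.7 = 221 kN.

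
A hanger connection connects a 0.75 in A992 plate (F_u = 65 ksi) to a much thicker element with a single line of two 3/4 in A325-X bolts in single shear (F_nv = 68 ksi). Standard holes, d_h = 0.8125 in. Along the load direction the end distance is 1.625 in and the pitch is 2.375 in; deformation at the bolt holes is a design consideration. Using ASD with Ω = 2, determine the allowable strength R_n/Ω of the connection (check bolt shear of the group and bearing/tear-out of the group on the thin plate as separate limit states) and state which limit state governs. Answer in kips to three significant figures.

30 kips (bolt shear governs)

Bolt shear: A_b = π·0.75²/4 = 0.4418 in²; R_n = 68 × 0.4418 × 2 × 1 = 60.08 kips → 60.08 / 2 = 30 kips.
Bearing (1.2 l_c t F_u ≤ 2.4 d t F_u): upper limit = 2.4·0.75·0.75·65 = 87.75 kips.
  Edge l_c = 1.625 − 0.8125/2 = 1.219 → r_n = 71.3 kips; interior l_c = 2.375 − 0.8125 = 1.562 → r_n = 87.75 kips.
  R_n,bearing = 1·71.3 + 1·87.75 = 159 kips → 159 / 2 = 79.5 kips.
Bolt shear governs: 30 kips.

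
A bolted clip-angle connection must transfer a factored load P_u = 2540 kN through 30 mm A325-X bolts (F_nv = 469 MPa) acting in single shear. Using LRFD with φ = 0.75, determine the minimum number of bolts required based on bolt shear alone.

11 bolts

A_b = π·30²/4 = 706.9 mm².
Per-bolt design strength φR_n = 0.75 × 469 × 706.9 × 1 / 1000 = 248.6 kN.
n ≥ 2540 / 248.6 = 10.22 → use 11 bolts.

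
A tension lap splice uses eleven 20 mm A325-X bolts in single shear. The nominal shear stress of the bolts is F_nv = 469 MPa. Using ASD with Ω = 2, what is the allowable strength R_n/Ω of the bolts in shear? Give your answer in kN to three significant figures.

810 kN

A_b = π × 20² / 4 = 314.2 mm².
R_n = F_nv · A_b · n · n_s = 469 × 314.2 × 11 × 1 / 1000 = 1621 kN.
Allowable strength R_n/Ω = 1621 / 2 = 810 kN.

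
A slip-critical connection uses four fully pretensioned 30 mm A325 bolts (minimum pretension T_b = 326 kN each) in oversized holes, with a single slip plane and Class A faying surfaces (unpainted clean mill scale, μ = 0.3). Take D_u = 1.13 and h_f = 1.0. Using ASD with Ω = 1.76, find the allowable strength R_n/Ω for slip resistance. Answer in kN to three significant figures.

R_n = μ · D_u · h_f · T_b · n_s · n_b = 0.3 × 1.13 × 1.0 × 326 × 1 × 4 = 442.1 kN.
Allowable strength R_n/Ω = 442.1 / 1.76 = 251 kN.

251 kN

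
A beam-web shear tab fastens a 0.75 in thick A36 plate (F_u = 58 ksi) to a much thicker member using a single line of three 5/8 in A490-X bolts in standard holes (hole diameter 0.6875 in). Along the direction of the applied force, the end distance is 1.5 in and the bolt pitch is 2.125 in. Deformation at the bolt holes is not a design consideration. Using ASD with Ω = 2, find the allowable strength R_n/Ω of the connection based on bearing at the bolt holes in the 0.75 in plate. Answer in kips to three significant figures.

Per bolt r_n = 1.5 l_c t F_u ≤ 3.0 d t F_u; upper limit = 3.0 × 0.625 × 0.75 × 58 = 81.56 kips.
Edge bolt: l_c = 1.5 − 0.6875/2 = 1.156 in → 1.5 × 1.156 × 0.75 × 58 = 75.45 → r_n = 75.45 kips.
Interior bolts: l_c = 2.125 − 0.6875 = 1.438 in → 1.5 × 1.438 × 0.75 × 58 = 93.8 → r_n = 81.56 kips.
R_n = 1 × 75.45 + 2 × 81.56 = 238.6 kips.
Allowable strength R_n/Ω = 238.6 / 2 = 119 kips.

119 kips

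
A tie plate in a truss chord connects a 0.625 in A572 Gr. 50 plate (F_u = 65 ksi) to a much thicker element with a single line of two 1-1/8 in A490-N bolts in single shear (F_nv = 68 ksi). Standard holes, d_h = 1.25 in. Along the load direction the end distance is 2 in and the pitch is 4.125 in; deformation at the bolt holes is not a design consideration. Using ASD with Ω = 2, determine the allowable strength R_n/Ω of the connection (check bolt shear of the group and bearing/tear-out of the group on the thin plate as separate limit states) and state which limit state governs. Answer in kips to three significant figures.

67.6 kips (bolt shear governs)

Bolt shear: A_b = π·1.125²/4 = 0.994 in²; R_n = 68 × 0.994 × 2 × 1 = 135.2 kips → 135.2 / 2 = 67.6 kips.
Bearing (1.5 l_c t F_u ≤ 3.0 d t F_u): upper limit = 3.0·1.125·0.625·65 = 137.1 kips.
  Edge l_c = 2 − 1.25/2 = 1.375 → r_n = 83.79 kips; interior l_c = 4.125 − 1.25 = 2.875 → r_n = 137.1 kips.
  R_n,bearing = 1·83.79 + 1·137.1 = 220.9 kips → 220.9 / 2 = 110 kips.
Bolt shear governs: 67.6 kips.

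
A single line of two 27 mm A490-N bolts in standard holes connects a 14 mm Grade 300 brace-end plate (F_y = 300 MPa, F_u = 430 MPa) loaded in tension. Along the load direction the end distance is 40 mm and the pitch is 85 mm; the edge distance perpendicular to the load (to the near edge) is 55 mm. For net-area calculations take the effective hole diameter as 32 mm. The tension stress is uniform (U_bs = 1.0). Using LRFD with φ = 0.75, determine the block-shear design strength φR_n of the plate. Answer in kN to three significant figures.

385 kN

Shear plane L_v = 40 + 1·85 = 125 mm; A_gv = 125 × 14 = 1750 mm².
A_nv = (125 − 1.5·32) × 14 = 1078 mm².
A_nt = (55 − 0.5·32) × 14 = 546 mm².
0.6 F_u A_nv = 278.1 kN; 0.6 F_y A_gv = 315 kN → shear rupture governs the shear term.
R_n = 278.1 + 1.0 × 430 × 546 / 1000 = 512.9 kN.
Design strength φR_n = 0.75 × 512.9 = 385 kN.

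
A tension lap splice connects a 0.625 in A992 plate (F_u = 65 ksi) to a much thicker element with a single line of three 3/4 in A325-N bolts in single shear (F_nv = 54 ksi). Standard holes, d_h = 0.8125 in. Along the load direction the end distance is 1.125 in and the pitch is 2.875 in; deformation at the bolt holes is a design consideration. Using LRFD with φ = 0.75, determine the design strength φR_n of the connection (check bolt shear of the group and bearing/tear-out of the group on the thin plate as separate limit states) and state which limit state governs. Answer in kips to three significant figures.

Bolt shear: A_b = π·0.75²/4 = 0.4418 in²; R_n = 54 × 0.4418 × 3 × 1 = 71.57 kips → 0.75 × 71.57 = 53.7 kips.
Bearing (1.2 l_c t F_u ≤ 2.4 d t F_u): upper limit = 2.4·0.75·0.625·65 = 73.12 kips.
  Edge l_c = 1.125 − 0.8125/2 = 0.7188 → r_n = 35.04 kips; interior l_c = 2.875 − 0.8125 = 2.062 → r_n = 73.12 kips.
  R_n,bearing = 1·35.04 + 2·73.12 = 181.3 kips → 0.75 × 181.3 = 136 kips.
Bolt shear governs: 53.7 kips.

53.7 kips (bolt shear governs)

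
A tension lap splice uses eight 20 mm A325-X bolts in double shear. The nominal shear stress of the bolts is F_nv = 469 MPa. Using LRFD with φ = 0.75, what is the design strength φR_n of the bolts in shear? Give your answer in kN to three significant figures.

1770 kN

A_b = π × 20² / 4 = 314.2 mm².
R_n = F_nv · A_b · n · n_s = 469 × 314.2 × 8 × 2 / 1000 = 2357 kN.
Design strength φR_n = 0.75 × 2357 = 1770 kN.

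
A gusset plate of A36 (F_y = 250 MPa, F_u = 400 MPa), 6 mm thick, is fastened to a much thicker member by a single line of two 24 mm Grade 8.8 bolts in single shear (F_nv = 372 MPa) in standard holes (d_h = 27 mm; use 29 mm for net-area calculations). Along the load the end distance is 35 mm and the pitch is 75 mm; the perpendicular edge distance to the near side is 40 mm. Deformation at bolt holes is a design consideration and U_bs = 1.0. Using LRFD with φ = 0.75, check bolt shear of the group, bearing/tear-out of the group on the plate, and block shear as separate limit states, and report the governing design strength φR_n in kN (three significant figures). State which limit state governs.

Bolt shear: A_b = π·24²/4 = 452.4 mm²; R_n = 372 × 452.4 × 2 × 1 / 1000 = 336.6 kN → 0.75 × 336.6 = 252 kN.
Bearing: edge l_c = 21.5, r_n = 61.92 kN; interior l_c = 48, r_n = 138.2 kN; R_n = 61.92 + 1·138.2 = 200.2 kN → 150 kN.
Block shear: A_gv = 660, A_nv = 399, A_nt = 153 mm²; R_n = min(0.6F_uA_nv, 0.6F_yA_gv) + U_bs·F_u·A_nt = 157 kN → 118 kN.
Block shear governs: 118 kN.

118 kN (block shear governs)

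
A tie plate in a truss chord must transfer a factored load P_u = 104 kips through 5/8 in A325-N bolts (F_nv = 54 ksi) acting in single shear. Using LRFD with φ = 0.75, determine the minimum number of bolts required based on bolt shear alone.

9 bolts

A_b = π·0.625²/4 = 0.3068 in².
Per-bolt design strength φR_n = 0.75 × 54 × 0.3068 × 1 = 12.43 kips.
n ≥ 104 / 12.43 = 8.37 → use 9 bolts.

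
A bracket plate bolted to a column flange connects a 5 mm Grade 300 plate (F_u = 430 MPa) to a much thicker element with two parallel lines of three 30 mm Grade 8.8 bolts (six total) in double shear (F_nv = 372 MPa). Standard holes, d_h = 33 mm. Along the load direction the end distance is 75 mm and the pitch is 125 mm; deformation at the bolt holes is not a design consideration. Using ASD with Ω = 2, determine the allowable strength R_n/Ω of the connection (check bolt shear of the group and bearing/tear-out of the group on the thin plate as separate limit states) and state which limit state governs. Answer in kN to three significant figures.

Bolt shear: A_b = π·30²/4 = 706.9 mm²; R_n = 372 × 706.9 × 6 × 2 / 1000 = 3155 kN → 3155 / 2 = 1580 kN.
Bearing (1.5 l_c t F_u ≤ 3.0 d t F_u): upper limit = 3.0·30·5·430 / 1000 = 193.5 kN.
  Edge l_c = 75 − 33/2 = 58.5 → r_n = 188.7 kN; interior l_c = 125 − 33 = 92 → r_n = 193.5 kN.
  R_n,bearing = 2·188.7 + 4·193.5 = 1151 kN → 1151 / 2 = 576 kN.
Bearing governs: 576 kN.

576 kN (bearing governs)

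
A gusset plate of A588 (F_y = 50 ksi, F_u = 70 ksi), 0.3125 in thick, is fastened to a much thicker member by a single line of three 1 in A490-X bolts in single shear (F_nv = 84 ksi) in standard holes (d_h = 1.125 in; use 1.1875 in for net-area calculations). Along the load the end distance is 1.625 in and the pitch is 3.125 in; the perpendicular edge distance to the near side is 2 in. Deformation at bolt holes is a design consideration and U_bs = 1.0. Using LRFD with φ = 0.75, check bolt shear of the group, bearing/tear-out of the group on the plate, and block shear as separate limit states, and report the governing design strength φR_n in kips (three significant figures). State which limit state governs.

71.4 kips (block shear governs)

Bolt shear: A_b = π·1²/4 = 0.7854 in²; R_n = 84 × 0.7854 × 3 × 1 = 197.9 kips → 0.75 × 197.9 = 148 kips.
Bearing: edge l_c = 1.062, r_n = 27.89 kips; interior l_c = 2, r_n = 52.5 kips; R_n = 27.89 + 2·52.5 = 132.9 kips → 99.7 kips.
Block shear: A_gv = 2.461, A_nv = 1.533, A_nt = 0.4395 in²; R_n = min(0.6F_uA_nv, 0.6F_yA_gv) + U_bs·F_u·A_nt = 95.16 kips → 71.4 kips.
Block shear governs: 71.4 kips.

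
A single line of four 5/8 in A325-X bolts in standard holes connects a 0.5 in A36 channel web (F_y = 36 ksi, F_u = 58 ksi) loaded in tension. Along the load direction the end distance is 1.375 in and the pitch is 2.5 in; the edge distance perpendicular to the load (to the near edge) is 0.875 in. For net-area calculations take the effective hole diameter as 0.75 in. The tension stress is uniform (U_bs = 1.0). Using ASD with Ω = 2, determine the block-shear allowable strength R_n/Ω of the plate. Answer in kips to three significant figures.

Shear plane L_v = 1.375 + 3·2.5 = 8.875 in; A_gv = 8.875 × 0.5 = 4.438 in².
A_nv = (8.875 − 3.5·0.75) × 0.5 = 3.125 in².
A_nt = (0.875 − 0.5·0.75) × 0.5 = 0.25 in².
0.6 F_u A_nv = 108.7 kips; 0.6 F_y A_gv = 95.85 kips → shear yielding governs the shear term.
R_n = 95.85 + 1.0 × 58 × 0.25 = 110.3 kips.
Allowable strength R_n/Ω = 110.3 / 2 = 55.2 kips.

55.2 kips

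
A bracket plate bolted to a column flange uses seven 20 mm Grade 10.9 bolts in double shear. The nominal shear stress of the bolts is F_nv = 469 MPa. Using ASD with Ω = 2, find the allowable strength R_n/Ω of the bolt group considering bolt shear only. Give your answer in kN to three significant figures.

1030 kN

A_b = π × 20² / 4 = 314.2 mm².
R_n = F_nv · A_b · n · n_s = 469 × 314.2 × 7 × 2 / 1000 = 2063 kN.
Allowable strength R_n/Ω = 2063 / 2 = 1030 kN.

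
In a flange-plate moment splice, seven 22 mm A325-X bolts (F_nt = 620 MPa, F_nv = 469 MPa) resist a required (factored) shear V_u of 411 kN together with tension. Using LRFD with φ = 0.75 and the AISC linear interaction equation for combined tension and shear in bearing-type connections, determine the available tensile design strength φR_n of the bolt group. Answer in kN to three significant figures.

1070 kN

A_b = π·22²/4 = 380.1 mm²; f_rv = 411 × 1000 / (7 × 380.1) = 154.5 MPa.
F'_nt = 1.3 F_nt − (F_nt / φF_nv) f_rv = 1.3·620 − (620/(0.75·469))·154.5 = 533.8 MPa, capped at F_nt → F'_nt = 533.8 MPa.
R_n = F'_nt · A_b · n = 533.8 × 380.1 × 7 / 1000 = 1420 kN.
Design strength φR_n = 0.75 × 1420 = 1070 kN.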